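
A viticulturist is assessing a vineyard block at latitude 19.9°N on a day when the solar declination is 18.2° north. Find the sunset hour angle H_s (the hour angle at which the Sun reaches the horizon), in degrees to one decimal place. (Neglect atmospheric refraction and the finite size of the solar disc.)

−tan φ tan δ = −(0.3620)(0.3288) = -0.1190; H_s = arccos(-0.1190) = 96.83°.

96.8°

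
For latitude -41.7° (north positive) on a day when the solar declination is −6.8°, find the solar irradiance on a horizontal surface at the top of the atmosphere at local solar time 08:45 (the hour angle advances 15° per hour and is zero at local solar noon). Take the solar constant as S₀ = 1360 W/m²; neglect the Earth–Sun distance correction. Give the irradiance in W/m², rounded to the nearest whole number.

Hour angle H = 15° × (8.75 − 12) = -48.75°.
cos θ_z = sin(-41.7°) sin(-6.8°) + cos(-41.7°) cos(-6.8°) cos(-48.75°) = 0.0788 + 0.4888 = 0.5676.
Top-of-atmosphere irradiance = S₀ cos θ_z = 1360 × 0.5676 = 771.94 W/m².

772 W/m²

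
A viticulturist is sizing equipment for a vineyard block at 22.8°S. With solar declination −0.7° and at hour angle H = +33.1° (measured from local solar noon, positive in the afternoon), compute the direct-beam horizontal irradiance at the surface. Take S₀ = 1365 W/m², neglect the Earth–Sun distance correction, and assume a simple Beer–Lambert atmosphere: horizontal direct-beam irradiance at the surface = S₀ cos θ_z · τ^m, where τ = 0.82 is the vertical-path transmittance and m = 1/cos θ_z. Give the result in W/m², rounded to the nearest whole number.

cos θ_z = sin(-22.8°) sin(-0.7°) + cos(-22.8°) cos(-0.7°) cos(33.10°) = 0.0047 + 0.7722 = 0.7769.
Air mass m = 1/cos θ_z = 1/0.7769 = 1.287; τ^m = 0.82^1.287 = 0.7746.
Surface direct beam = 1365 × 0.7769 × 0.7746 = 821.44 W/m².

821 W/m²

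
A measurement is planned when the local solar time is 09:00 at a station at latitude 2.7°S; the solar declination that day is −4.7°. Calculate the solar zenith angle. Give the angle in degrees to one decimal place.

Hour angle H = 15° × (9 − 12) = -45.00°.
With φ = -2.7°, δ = -4.7°, H = -45.00°: sin φ sin δ = 0.0039, cos φ cos δ cos H = 0.7039, so cos θ_z = 0.7078.
θ_z = arccos(0.7078) = 44.94°.

44.9°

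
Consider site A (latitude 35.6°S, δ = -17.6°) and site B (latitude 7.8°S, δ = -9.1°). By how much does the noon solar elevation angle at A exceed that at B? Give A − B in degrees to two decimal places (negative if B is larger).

-16.70°

A: 90° − |-35.6 − (-17.6)| = 72.00°.
B: 90° − |-7.8 − (-9.1)| = 88.70°.
A − B = 72.00 − 88.70 = -16.70°.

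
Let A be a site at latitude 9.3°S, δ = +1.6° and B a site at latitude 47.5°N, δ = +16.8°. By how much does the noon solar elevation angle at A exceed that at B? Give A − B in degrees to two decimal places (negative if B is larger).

+19.80°

A: 90° − |-9.3 − (1.6)| = 79.10°.
B: 90° − |47.5 − (16.8)| = 59.30°.
A − B = 79.10 − 59.30 = 19.80°.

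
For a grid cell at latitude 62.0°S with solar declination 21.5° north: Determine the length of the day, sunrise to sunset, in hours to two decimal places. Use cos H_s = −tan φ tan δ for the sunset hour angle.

cos H_s = −tan(-62.0°) · tan(21.5°) = 0.7408, so H_s = arccos(0.7408) = 42.20°.
Day length = 2 H_s / 15° h⁻¹ = 84.40° / 15 = 5.627 h.

5.63 hours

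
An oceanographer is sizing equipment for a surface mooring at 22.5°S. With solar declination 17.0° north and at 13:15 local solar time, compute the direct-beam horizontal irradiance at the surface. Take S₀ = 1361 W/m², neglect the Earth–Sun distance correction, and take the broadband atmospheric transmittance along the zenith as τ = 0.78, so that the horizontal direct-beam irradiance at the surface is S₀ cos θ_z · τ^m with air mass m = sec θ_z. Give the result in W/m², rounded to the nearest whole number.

Hour angle H = 15° × (13.25 − 12) = 18.75°.
cos θ_z = sin(-22.5°) sin(17.0°) + cos(-22.5°) cos(17.0°) cos(18.75°) = -0.1119 + 0.8366 = 0.7247.
Air mass m = 1/cos θ_z = 1/0.7247 = 1.380; τ^m = 0.78^1.380 = 0.7097.
Surface direct beam = 1361 × 0.7247 × 0.7097 = 699.99 W/m².

700 W/m²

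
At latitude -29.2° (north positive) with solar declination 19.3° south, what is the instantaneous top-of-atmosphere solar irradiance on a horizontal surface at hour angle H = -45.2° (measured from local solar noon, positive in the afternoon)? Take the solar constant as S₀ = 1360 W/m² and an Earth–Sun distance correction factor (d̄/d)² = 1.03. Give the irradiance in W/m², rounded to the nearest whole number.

1039 W/m²

With φ = -29.2°, δ = -19.3°, H = -45.20°: sin φ sin δ = 0.1612, cos φ cos δ cos H = 0.5805, so cos θ_z = 0.7417.
Top-of-atmosphere irradiance = S₀ (d̄/d)² cos θ_z = 1360 × 1.03 × 0.7417 = 1038.97 W/m².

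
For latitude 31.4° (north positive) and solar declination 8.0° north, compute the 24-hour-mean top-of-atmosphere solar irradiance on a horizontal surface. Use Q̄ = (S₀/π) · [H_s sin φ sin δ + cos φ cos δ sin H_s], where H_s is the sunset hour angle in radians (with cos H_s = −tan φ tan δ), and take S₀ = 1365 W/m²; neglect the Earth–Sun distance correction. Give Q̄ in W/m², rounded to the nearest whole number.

418 W/m²

−tan φ tan δ = −(0.6104)(0.1405) = -0.0858; H_s = arccos(-0.0858) = 94.92°. In radians, H_s = 1.6567.
H_s sin φ sin δ = 1.6567 × 0.5210 × 0.1392 = 0.1201.
cos φ cos δ sin H_s = 0.8536 × 0.9903 × 0.9963 = 0.8422.
Q̄ = (1365/π) × (0.1201 + 0.8422) = 434.49 × 0.9623 = 418.11 W/m².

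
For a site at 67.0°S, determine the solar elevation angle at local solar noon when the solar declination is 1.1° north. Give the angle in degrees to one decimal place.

21.9°

At local solar noon the hour angle is zero, so the elevation is 90° − |φ − δ| = 90° − |-67.0° − (1.1°)| = 90° − 68.1° = 21.9°.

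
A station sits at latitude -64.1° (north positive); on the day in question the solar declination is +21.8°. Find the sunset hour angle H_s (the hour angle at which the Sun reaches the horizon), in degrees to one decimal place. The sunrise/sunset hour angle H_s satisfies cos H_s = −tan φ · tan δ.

The sunset hour angle satisfies cos H_s = −tan φ tan δ = 0.8237, giving H_s = 34.54°.

34.5°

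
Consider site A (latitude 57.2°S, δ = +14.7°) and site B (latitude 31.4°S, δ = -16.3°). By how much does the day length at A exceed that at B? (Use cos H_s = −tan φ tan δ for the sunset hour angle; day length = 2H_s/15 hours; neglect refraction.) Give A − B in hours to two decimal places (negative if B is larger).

-4.57 h

A: H_s = arccos(−tan -57.2° · tan 14.7°) = 65.98°, so 2H_s/15 = 8.7973 h.
B: H_s = arccos(−tan -31.4° · tan -16.3°) = 100.28°, so 2H_s/15 = 13.3707 h.
A − B = 8.7973 − 13.3707 = -4.5734 h.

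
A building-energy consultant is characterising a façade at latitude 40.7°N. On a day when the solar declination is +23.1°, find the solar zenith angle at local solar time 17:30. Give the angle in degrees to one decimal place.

69.7°

Hour angle H = 15° × (17.5 − 12) = 82.50°.
With φ = 40.7°, δ = 23.1°, H = 82.50°: sin φ sin δ = 0.2558, cos φ cos δ cos H = 0.0910, so cos θ_z = 0.3468.
θ_z = arccos(0.3468) = 69.71°.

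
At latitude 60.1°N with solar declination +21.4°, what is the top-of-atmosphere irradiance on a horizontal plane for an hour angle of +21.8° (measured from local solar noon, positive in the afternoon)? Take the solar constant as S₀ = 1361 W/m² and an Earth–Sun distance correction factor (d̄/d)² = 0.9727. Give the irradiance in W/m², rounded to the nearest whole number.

989 W/m²

With φ = 60.1°, δ = 21.4°, H = 21.80°: sin φ sin δ = 0.3163, cos φ cos δ cos H = 0.4309, so cos θ_z = 0.7472.
Top-of-atmosphere irradiance = S₀ (d̄/d)² cos θ_z = 1361 × 0.9727 × 0.7472 = 989.18 W/m².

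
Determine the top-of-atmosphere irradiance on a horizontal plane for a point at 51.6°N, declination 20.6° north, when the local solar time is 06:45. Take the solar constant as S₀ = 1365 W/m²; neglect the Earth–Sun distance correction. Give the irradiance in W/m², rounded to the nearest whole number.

531 W/m²

Hour angle H = 15° × (6.75 − 12) = -78.75°.
cos θ_z = sin(51.6°) sin(20.6°) + cos(51.6°) cos(20.6°) cos(-78.75°) = 0.2757 + 0.1134 = 0.3891.
Top-of-atmosphere irradiance = S₀ cos θ_z = 1365 × 0.3891 = 531.12 W/m².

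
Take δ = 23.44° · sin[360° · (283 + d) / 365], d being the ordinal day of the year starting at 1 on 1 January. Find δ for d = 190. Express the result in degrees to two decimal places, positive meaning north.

+22.47°

360 × (283 + 190) / 365 = 466.521°; sin(466.521°) = 0.9587.
δ = 23.44 × 0.9587 = 22.472° ≈ +22.47°.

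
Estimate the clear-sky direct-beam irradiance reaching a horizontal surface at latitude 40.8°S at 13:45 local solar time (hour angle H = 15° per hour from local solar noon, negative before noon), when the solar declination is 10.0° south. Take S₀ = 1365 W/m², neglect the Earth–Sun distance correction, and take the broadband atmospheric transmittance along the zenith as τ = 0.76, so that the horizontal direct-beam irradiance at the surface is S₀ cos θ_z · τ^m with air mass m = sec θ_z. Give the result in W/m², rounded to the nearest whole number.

Hour angle H = 15° × (13.75 − 12) = 26.25°.
cos θ_z = sin φ sin δ + cos φ cos δ cos H = (-0.6534)(-0.1736) + (0.7570)(0.9848)(0.8969) = 0.7821.
Air mass m = 1/cos θ_z = 1/0.7821 = 1.279; τ^m = 0.76^1.279 = 0.7040.
Surface direct beam = 1365 × 0.7821 × 0.7040 = 751.57 W/m².

752 W/m²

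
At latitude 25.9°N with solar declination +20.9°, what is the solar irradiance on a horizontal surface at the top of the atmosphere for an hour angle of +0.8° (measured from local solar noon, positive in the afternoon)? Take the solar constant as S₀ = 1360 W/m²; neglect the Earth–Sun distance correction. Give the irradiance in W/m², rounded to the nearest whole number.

1355 W/m²

cos θ_z = sin(25.9°) sin(20.9°) + cos(25.9°) cos(20.9°) cos(0.80°) = 0.1558 + 0.8403 = 0.9961.
Top-of-atmosphere irradiance = S₀ cos θ_z = 1360 × 0.9961 = 1354.70 W/m².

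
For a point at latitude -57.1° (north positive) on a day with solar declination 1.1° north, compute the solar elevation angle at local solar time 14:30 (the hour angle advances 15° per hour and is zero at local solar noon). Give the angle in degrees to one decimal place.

Hour angle H = 15° × (14.5 − 12) = 37.50°.
With φ = -57.1°, δ = 1.1°, H = 37.50°: sin φ sin δ = -0.0161, cos φ cos δ cos H = 0.4308, so cos θ_z = 0.4147.
θ_z = arccos(0.4147) = 65.50°, so the elevation is 90° − 65.50° = 24.50°.

24.5°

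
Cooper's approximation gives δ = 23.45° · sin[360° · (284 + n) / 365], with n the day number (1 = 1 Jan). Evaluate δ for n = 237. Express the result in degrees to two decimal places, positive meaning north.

+10.33°

360 × (284 + 237) / 365 = 513.863°; sin(513.863°) = 0.4405.
δ = 23.45 × 0.4405 = 10.330° ≈ +10.33°.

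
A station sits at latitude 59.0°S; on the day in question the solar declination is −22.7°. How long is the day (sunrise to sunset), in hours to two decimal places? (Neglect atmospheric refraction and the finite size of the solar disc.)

17.88 hours

cos H_s = −tan(-59.0°) · tan(-22.7°) = -0.6962, so H_s = arccos(-0.6962) = 134.12°.
Day length = 2 H_s / 15° h⁻¹ = 268.24° / 15 = 17.883 h.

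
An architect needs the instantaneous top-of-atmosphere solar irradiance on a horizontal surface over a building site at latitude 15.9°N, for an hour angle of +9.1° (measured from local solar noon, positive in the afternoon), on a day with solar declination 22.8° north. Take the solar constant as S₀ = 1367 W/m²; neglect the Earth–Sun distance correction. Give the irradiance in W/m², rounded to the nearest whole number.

cos θ_z = sin φ sin δ + cos φ cos δ cos H = (0.2740)(0.3875) + (0.9617)(0.9219)(0.9874) = 0.9816.
Top-of-atmosphere irradiance = S₀ cos θ_z = 1367 × 0.9816 = 1341.85 W/m².

1342 W/m²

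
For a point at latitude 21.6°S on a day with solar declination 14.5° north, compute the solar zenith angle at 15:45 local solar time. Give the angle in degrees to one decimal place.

65.9°

Hour angle H = 15° × (15.75 − 12) = 56.25°.
cos θ_z = sin φ sin δ + cos φ cos δ cos H = (-0.3681)(0.2504) + (0.9298)(0.9681)(0.5556) = 0.4079.
θ_z = arccos(0.4079) = 65.93°.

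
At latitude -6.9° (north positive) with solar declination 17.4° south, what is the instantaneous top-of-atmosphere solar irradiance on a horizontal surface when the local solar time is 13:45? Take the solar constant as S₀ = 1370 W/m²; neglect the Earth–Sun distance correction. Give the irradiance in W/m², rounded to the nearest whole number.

1213 W/m²

Hour angle H = 15° × (13.75 − 12) = 26.25°.
cos θ_z = sin(-6.9°) sin(-17.4°) + cos(-6.9°) cos(-17.4°) cos(26.25°) = 0.0359 + 0.8496 = 0.8855.
Top-of-atmosphere irradiance = S₀ cos θ_z = 1370 × 0.8855 = 1213.13 W/m².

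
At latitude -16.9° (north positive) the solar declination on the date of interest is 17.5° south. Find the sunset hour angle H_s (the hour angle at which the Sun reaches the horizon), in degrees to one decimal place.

95.5°

−tan φ tan δ = −(-0.3038)(-0.3153) = -0.0958; H_s = arccos(-0.0958) = 95.50°.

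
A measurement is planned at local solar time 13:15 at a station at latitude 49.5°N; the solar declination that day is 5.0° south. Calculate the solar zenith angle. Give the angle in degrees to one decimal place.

56.9°

Hour angle H = 15° × (13.25 − 12) = 18.75°.
With φ = 49.5°, δ = -5.0°, H = 18.75°: sin φ sin δ = -0.0663, cos φ cos δ cos H = 0.6126, so cos θ_z = 0.5463.
θ_z = arccos(0.5463) = 56.89°.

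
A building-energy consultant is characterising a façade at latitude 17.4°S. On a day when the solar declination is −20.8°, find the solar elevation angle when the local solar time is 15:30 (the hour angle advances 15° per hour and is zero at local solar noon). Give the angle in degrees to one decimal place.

40.5°

Hour angle H = 15° × (15.5 − 12) = 52.50°.
cos θ_z = sin φ sin δ + cos φ cos δ cos H = (-0.2990)(-0.3551) + (0.9542)(0.9348)(0.6088) = 0.6492.
θ_z = arccos(0.6492) = 49.52°, so the elevation is 90° − 49.52° = 40.48°.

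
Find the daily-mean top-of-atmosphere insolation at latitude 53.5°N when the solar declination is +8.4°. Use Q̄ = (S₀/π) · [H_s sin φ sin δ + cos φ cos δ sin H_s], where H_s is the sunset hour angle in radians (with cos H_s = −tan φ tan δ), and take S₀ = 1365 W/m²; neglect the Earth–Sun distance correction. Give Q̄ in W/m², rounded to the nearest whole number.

−tan φ tan δ = −(1.3514)(0.1477) = -0.1996; H_s = arccos(-0.1996) = 101.51°. In radians, H_s = 1.7717.
H_s sin φ sin δ = 1.7717 × 0.8039 × 0.1461 = 0.2081.
cos φ cos δ sin H_s = 0.5948 × 0.9893 × 0.9799 = 0.5766.
Q̄ = (1365/π) × (0.2081 + 0.5766) = 434.49 × 0.7847 = 340.94 W/m².

341 W/m²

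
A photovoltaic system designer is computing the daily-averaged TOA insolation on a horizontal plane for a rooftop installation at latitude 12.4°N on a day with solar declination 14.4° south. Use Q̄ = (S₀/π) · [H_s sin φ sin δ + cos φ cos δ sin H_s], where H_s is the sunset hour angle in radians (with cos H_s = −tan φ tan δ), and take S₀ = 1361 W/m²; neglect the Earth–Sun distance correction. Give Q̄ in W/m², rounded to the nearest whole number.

374 W/m²

cos H_s = −tan(12.4°) · tan(-14.4°) = 0.0565, so H_s = arccos(0.0565) = 86.76°. In radians, H_s = 1.5142.
H_s sin φ sin δ = 1.5142 × 0.2147 × -0.2487 = -0.0809.
cos φ cos δ sin H_s = 0.9767 × 0.9686 × 0.9984 = 0.9445.
Q̄ = (1361/π) × (-0.0809 + 0.9445) = 433.22 × 0.8636 = 374.13 W/m².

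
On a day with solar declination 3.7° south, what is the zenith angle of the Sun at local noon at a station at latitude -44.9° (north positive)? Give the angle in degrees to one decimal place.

41.2°

At local solar noon the hour angle is zero, so the zenith angle is |φ − δ| = |-44.9° − (-3.7°)| = 41.2°.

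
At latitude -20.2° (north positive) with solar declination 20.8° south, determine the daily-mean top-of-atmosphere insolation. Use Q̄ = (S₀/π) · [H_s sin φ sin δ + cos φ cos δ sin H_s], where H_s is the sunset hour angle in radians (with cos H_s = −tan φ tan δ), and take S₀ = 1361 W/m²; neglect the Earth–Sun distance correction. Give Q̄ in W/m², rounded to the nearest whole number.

467 W/m²

The sunset hour angle satisfies cos H_s = −tan φ tan δ = -0.1398, giving H_s = 98.04°. In radians, H_s = 1.7111.
H_s sin φ sin δ = 1.7111 × -0.3453 × -0.3551 = 0.2098.
cos φ cos δ sin H_s = 0.9385 × 0.9348 × 0.9902 = 0.8687.
Q̄ = (1361/π) × (0.2098 + 0.8687) = 433.22 × 1.0785 = 467.23 W/m².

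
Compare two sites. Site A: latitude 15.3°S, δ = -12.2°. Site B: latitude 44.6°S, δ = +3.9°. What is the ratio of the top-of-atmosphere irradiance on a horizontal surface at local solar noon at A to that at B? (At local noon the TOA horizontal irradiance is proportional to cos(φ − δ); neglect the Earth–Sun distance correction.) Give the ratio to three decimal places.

1.507

A: cos θ_z = cos(-15.3° − (-12.2°)) = 0.9985.
B: cos θ_z = cos(-44.6° − (3.9°)) = 0.6626.
Ratio A/B = 0.9985 / 0.6626 = 1.5069.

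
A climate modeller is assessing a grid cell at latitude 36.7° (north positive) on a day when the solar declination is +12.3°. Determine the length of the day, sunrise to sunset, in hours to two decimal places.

cos H_s = −tan(36.7°) · tan(12.3°) = -0.1625, so H_s = arccos(-0.1625) = 99.35°.
Day length = 2 H_s / 15° h⁻¹ = 198.70° / 15 = 13.247 h.

13.25 hours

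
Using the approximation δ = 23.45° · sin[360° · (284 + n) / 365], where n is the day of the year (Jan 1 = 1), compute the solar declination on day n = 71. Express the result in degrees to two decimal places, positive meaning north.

-4.02°

360 × (284 + 71) / 365 = 350.137°; sin(350.137°) = -0.1713.
δ = 23.45 × -0.1713 = -4.017° ≈ -4.02°.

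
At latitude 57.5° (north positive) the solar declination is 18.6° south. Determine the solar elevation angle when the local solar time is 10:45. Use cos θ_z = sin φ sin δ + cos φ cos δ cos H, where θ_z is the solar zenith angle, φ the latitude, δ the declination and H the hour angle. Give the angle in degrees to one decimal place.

12.3°

Hour angle H = 15° × (10.75 − 12) = -18.75°.
With φ = 57.5°, δ = -18.6°, H = -18.75°: sin φ sin δ = -0.2690, cos φ cos δ cos H = 0.4822, so cos θ_z = 0.2132.
θ_z = arccos(0.2132) = 77.69°, so the elevation is 90° − 77.69° = 12.31°.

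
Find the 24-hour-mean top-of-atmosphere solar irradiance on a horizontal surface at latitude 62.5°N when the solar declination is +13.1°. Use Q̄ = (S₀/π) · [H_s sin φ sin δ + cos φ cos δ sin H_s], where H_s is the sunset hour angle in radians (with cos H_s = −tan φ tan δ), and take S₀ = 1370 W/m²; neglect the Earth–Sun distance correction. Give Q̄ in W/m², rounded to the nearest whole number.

cos H_s = −tan(62.5°) · tan(13.1°) = -0.4470, so H_s = arccos(-0.4470) = 116.55°. In radians, H_s = 2.0342.
H_s sin φ sin δ = 2.0342 × 0.8870 × 0.2267 = 0.4090.
cos φ cos δ sin H_s = 0.4617 × 0.9740 × 0.8945 = 0.4023.
Q̄ = (1370/π) × (0.4090 + 0.4023) = 436.08 × 0.8113 = 353.79 W/m².

354 W/m²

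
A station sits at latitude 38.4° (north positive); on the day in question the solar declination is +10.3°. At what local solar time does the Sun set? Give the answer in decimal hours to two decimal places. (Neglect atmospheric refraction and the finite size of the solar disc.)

18.55 h

−tan φ tan δ = −(0.7926)(0.1817) = -0.1440; H_s = arccos(-0.1440) = 98.28°.
Sunset is at 12 + H_s/15 = 12 + 6.552 = 18.552 h local solar time.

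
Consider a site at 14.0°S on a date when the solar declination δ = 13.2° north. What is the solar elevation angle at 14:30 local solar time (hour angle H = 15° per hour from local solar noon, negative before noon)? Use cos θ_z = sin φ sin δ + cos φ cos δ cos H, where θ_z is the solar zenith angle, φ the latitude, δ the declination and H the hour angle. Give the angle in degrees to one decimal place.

44.0°

Hour angle H = 15° × (14.5 − 12) = 37.50°.
cos θ_z = sin φ sin δ + cos φ cos δ cos H = (-0.2419)(0.2284) + (0.9703)(0.9736)(0.7934) = 0.6943.
θ_z = arccos(0.6943) = 46.03°, so the elevation is 90° − 46.03° = 43.97°.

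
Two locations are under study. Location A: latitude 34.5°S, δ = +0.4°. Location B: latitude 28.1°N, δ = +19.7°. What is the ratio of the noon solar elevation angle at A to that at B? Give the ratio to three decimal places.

0.675

A: 90° − |-34.5 − (0.4)| = 55.10°.
B: 90° − |28.1 − (19.7)| = 81.60°.
Ratio A/B = 55.1000 / 81.6000 = 0.6752.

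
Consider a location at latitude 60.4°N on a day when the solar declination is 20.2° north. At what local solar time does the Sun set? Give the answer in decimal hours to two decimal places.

cos H_s = −tan(60.4°) · tan(20.2°) = -0.6477, so H_s = arccos(-0.6477) = 130.37°.
Sunset is at 12 + H_s/15 = 12 + 8.691 = 20.691 h local solar time.

20.69 h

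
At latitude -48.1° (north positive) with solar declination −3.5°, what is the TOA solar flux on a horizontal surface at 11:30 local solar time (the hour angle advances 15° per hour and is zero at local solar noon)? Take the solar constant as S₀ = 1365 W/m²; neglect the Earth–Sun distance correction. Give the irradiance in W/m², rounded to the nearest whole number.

Hour angle H = 15° × (11.5 − 12) = -7.50°.
cos θ_z = sin φ sin δ + cos φ cos δ cos H = (-0.7443)(-0.0610) + (0.6678)(0.9981)(0.9914) = 0.7062.
Top-of-atmosphere irradiance = S₀ cos θ_z = 1365 × 0.7062 = 963.96 W/m².

964 W/m²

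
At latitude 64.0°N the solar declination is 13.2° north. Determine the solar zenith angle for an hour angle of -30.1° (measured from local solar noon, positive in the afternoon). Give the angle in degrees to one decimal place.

54.9°

cos θ_z = sin(64.0°) sin(13.2°) + cos(64.0°) cos(13.2°) cos(-30.10°) = 0.2052 + 0.3692 = 0.5744.
θ_z = arccos(0.5744) = 54.94°.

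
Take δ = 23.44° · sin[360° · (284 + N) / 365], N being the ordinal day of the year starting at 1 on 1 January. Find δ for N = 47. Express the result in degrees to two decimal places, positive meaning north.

360 × (284 + 47) / 365 = 326.466°; sin(326.466°) = -0.5524.
δ = 23.44 × -0.5524 = -12.948° ≈ -12.95°.

-12.95°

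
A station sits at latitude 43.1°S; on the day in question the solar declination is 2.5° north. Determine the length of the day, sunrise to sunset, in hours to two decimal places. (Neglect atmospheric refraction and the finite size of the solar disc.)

−tan φ tan δ = −(-0.9358)(0.0437) = 0.0409; H_s = arccos(0.0409) = 87.66°.
Day length = 2 H_s / 15° h⁻¹ = 175.32° / 15 = 11.688 h.

11.69 hours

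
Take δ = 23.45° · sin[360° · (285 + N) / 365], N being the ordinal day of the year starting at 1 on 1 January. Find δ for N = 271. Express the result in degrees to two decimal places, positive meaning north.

-3.42°

360 × (285 + 271) / 365 = 548.384°; sin(548.384°) = -0.1458.
δ = 23.45 × -0.1458 = -3.419° ≈ -3.42°.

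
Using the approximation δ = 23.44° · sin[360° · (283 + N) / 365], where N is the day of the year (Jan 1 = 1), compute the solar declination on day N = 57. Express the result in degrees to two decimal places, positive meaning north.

-9.78°

360 × (283 + 57) / 365 = 335.342°; sin(335.342°) = -0.4172.
δ = 23.44 × -0.4172 = -9.779° ≈ -9.78°.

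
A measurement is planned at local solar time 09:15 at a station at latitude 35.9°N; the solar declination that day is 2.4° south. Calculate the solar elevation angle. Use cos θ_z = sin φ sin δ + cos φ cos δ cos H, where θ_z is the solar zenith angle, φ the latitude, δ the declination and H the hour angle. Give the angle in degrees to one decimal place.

Hour angle H = 15° × (9.25 − 12) = -41.25°.
cos θ_z = sin φ sin δ + cos φ cos δ cos H = (0.5864)(-0.0419) + (0.8100)(0.9991)(0.7518) = 0.5838.
θ_z = arccos(0.5838) = 54.28°, so the elevation is 90° − 54.28° = 35.72°.

35.7°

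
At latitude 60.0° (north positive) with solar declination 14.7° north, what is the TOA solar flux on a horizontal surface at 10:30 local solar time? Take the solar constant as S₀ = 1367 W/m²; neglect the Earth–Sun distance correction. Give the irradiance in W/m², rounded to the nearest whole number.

Hour angle H = 15° × (10.5 − 12) = -22.50°.
cos θ_z = sin(60.0°) sin(14.7°) + cos(60.0°) cos(14.7°) cos(-22.50°) = 0.2198 + 0.4468 = 0.6666.
Top-of-atmosphere irradiance = S₀ cos θ_z = 1367 × 0.6666 = 911.24 W/m².

911 W/m²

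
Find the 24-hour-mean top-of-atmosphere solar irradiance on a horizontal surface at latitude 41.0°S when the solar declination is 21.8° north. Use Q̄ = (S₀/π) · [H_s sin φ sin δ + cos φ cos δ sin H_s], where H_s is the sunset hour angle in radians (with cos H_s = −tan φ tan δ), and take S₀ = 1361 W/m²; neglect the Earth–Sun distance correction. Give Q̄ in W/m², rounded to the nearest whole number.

−tan φ tan δ = −(-0.8693)(0.4000) = 0.3477; H_s = arccos(0.3477) = 69.65°. In radians, H_s = 1.2156.
H_s sin φ sin δ = 1.2156 × -0.6561 × 0.3714 = -0.2962.
cos φ cos δ sin H_s = 0.7547 × 0.9285 × 0.9376 = 0.6570.
Q̄ = (1361/π) × (-0.2962 + 0.6570) = 433.22 × 0.3608 = 156.31 W/m².

156 W/m²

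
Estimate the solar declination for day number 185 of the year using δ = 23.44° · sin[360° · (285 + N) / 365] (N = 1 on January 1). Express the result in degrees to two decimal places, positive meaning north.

+22.79°

360 × (285 + 185) / 365 = 463.562°; sin(463.562°) = 0.9721.
δ = 23.44 × 0.9721 = 22.786° ≈ +22.79°.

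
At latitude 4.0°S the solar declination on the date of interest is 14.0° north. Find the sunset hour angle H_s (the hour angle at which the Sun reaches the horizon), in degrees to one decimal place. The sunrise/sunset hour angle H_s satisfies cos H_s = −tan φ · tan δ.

89.0°

The sunset hour angle satisfies cos H_s = −tan φ tan δ = 0.0174, giving H_s = 89.00°.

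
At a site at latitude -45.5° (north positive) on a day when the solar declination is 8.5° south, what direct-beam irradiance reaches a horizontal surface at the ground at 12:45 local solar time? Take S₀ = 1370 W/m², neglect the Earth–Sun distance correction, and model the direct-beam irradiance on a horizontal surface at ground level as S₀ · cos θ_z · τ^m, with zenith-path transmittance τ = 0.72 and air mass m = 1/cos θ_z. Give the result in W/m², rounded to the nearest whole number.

708 W/m²

Hour angle H = 15° × (12.75 − 12) = 11.25°.
cos θ_z = sin φ sin δ + cos φ cos δ cos H = (-0.7133)(-0.1478) + (0.7009)(0.9890)(0.9808) = 0.7853.
Air mass m = 1/cos θ_z = 1/0.7853 = 1.273; τ^m = 0.72^1.273 = 0.6582.
Surface direct beam = 1370 × 0.7853 × 0.6582 = 708.13 W/m².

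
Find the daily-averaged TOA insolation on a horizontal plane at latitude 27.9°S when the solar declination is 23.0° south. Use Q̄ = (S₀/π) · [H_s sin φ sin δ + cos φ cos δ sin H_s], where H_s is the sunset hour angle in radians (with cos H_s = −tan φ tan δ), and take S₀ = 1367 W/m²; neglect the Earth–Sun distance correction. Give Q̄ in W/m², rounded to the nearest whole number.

488 W/m²

−tan φ tan δ = −(-0.5295)(-0.4245) = -0.2248; H_s = arccos(-0.2248) = 102.99°. In radians, H_s = 1.7975.
H_s sin φ sin δ = 1.7975 × -0.4679 × -0.3907 = 0.3286.
cos φ cos δ sin H_s = 0.8838 × 0.9205 × 0.9744 = 0.7927.
Q̄ = (1367/π) × (0.3286 + 0.7927) = 435.13 × 1.1213 = 487.91 W/m².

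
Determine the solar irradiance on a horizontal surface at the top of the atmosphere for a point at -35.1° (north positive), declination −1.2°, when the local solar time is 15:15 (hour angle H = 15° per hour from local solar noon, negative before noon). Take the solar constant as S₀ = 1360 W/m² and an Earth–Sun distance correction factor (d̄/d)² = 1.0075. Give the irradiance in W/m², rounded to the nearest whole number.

755 W/m²

Hour angle H = 15° × (15.25 − 12) = 48.75°.
cos θ_z = sin(-35.1°) sin(-1.2°) + cos(-35.1°) cos(-1.2°) cos(48.75°) = 0.0120 + 0.5393 = 0.5513.
Top-of-atmosphere irradiance = S₀ (d̄/d)² cos θ_z = 1360 × 1.0075 × 0.5513 = 755.39 W/m².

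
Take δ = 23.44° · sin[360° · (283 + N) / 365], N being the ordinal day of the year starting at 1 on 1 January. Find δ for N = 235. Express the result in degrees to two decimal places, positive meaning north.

+11.40°

360 × (283 + 235) / 365 = 510.904°; sin(510.904°) = 0.4863.
δ = 23.44 × 0.4863 = 11.399° ≈ +11.40°.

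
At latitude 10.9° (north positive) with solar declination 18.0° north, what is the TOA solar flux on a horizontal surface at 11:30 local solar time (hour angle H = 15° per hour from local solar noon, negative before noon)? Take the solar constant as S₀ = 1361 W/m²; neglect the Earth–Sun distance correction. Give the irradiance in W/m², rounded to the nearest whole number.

Hour angle H = 15° × (11.5 − 12) = -7.50°.
cos θ_z = sin(10.9°) sin(18.0°) + cos(10.9°) cos(18.0°) cos(-7.50°) = 0.0584 + 0.9259 = 0.9843.
Top-of-atmosphere irradiance = S₀ cos θ_z = 1361 × 0.9843 = 1339.63 W/m².

1340 W/m²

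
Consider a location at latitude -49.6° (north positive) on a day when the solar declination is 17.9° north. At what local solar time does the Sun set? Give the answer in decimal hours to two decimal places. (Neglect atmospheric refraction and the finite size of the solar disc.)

−tan φ tan δ = −(-1.1750)(0.3230) = 0.3795; H_s = arccos(0.3795) = 67.70°.
Sunset is at 12 + H_s/15 = 12 + 4.513 = 16.513 h local solar time.

16.51 h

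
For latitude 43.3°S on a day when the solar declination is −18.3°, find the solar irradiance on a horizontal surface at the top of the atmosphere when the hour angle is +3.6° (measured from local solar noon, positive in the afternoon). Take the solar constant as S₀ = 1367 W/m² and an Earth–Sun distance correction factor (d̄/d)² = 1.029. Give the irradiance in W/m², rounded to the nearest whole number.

1273 W/m²

cos θ_z = sin φ sin δ + cos φ cos δ cos H = (-0.6858)(-0.3140) + (0.7278)(0.9494)(0.9980) = 0.9049.
Top-of-atmosphere irradiance = S₀ (d̄/d)² cos θ_z = 1367 × 1.029 × 0.9049 = 1272.87 W/m².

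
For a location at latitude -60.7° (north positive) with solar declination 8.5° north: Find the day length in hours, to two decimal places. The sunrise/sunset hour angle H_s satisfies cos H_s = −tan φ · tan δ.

9.94 hours

cos H_s = −tan(-60.7°) · tan(8.5°) = 0.2663, so H_s = arccos(0.2663) = 74.56°.
Day length = 2 H_s / 15° h⁻¹ = 149.12° / 15 = 9.941 h.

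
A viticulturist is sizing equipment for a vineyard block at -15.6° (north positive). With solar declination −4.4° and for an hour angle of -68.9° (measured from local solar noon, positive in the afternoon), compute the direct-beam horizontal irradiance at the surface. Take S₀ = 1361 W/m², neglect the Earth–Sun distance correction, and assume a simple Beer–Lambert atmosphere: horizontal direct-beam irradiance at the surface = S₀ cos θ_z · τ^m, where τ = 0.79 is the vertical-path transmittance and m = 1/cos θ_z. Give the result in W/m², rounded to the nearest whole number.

With φ = -15.6°, δ = -4.4°, H = -68.90°: sin φ sin δ = 0.0206, cos φ cos δ cos H = 0.3457, so cos θ_z = 0.3663.
Air mass m = 1/cos θ_z = 1/0.3663 = 2.730; τ^m = 0.79^2.730 = 0.5254.
Surface direct beam = 1361 × 0.3663 × 0.5254 = 261.93 W/m².

262 W/m²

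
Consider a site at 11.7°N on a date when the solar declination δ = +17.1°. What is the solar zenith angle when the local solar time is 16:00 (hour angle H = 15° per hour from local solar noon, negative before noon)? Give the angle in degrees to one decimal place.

58.2°

Hour angle H = 15° × (16 − 12) = 60.00°.
cos θ_z = sin φ sin δ + cos φ cos δ cos H = (0.2028)(0.2940) + (0.9792)(0.9558)(0.5000) = 0.5276.
θ_z = arccos(0.5276) = 58.16°.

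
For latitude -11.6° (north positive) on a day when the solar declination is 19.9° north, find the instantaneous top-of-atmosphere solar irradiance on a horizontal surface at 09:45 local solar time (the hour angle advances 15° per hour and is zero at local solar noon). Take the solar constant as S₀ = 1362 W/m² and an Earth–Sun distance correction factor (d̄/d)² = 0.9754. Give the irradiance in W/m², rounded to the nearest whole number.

927 W/m²

Hour angle H = 15° × (9.75 − 12) = -33.75°.
cos θ_z = sin φ sin δ + cos φ cos δ cos H = (-0.2011)(0.3404) + (0.9796)(0.9403)(0.8315) = 0.6975.
Top-of-atmosphere irradiance = S₀ (d̄/d)² cos θ_z = 1362 × 0.9754 × 0.6975 = 926.63 W/m².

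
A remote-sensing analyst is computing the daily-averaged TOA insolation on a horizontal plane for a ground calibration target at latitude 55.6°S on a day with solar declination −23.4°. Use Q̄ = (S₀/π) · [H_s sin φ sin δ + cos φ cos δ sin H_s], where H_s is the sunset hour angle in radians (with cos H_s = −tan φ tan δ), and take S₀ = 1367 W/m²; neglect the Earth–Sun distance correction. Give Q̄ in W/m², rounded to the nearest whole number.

496 W/m²

cos H_s = −tan(-55.6°) · tan(-23.4°) = -0.6320, so H_s = arccos(-0.6320) = 129.20°. In radians, H_s = 2.2550.
H_s sin φ sin δ = 2.2550 × -0.8251 × -0.3971 = 0.7388.
cos φ cos δ sin H_s = 0.5650 × 0.9178 × 0.7749 = 0.4018.
Q̄ = (1367/π) × (0.7388 + 0.4018) = 435.13 × 1.1406 = 496.31 W/m².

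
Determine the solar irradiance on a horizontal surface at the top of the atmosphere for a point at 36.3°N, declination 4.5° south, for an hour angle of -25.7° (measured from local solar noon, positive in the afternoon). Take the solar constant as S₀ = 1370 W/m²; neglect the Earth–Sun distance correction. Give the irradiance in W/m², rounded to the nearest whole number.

With φ = 36.3°, δ = -4.5°, H = -25.70°: sin φ sin δ = -0.0464, cos φ cos δ cos H = 0.7240, so cos θ_z = 0.6776.
Top-of-atmosphere irradiance = S₀ cos θ_z = 1370 × 0.6776 = 928.31 W/m².

928 W/m²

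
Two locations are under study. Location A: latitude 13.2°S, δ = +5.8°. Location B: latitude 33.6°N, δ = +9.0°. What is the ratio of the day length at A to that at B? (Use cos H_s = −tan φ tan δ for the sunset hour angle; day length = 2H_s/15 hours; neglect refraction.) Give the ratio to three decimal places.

A: H_s = arccos(−tan -13.2° · tan 5.8°) = 88.63°, so 2H_s/15 = 11.8173 h.
B: H_s = arccos(−tan 33.6° · tan 9.0°) = 96.04°, so 2H_s/15 = 12.8053 h.
Ratio A/B = 11.8173 / 12.8053 = 0.9228.

0.923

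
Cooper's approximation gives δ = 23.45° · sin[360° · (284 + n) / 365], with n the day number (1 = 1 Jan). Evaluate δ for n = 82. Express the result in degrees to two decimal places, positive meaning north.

360 × (284 + 82) / 365 = 360.986°; sin(360.986°) = 0.0172.
δ = 23.45 × 0.0172 = 0.403° ≈ +0.40°.

+0.40°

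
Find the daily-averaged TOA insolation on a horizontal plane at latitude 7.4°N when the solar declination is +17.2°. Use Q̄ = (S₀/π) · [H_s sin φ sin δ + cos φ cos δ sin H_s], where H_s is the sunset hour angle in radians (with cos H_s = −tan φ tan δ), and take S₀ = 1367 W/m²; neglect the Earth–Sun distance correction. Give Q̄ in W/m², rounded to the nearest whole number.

The sunset hour angle satisfies cos H_s = −tan φ tan δ = -0.0402, giving H_s = 92.30°. In radians, H_s = 1.6109.
H_s sin φ sin δ = 1.6109 × 0.1288 × 0.2957 = 0.0614.
cos φ cos δ sin H_s = 0.9917 × 0.9553 × 0.9992 = 0.9466.
Q̄ = (1367/π) × (0.0614 + 0.9466) = 435.13 × 1.0080 = 438.61 W/m².

439 W/m²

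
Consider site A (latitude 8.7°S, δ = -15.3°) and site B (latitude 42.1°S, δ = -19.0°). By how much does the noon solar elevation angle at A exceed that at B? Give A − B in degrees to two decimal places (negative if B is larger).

A: 90° − |-8.7 − (-15.3)| = 83.40°.
B: 90° − |-42.1 − (-19.0)| = 66.90°.
A − B = 83.40 − 66.90 = 16.50°.

+16.50°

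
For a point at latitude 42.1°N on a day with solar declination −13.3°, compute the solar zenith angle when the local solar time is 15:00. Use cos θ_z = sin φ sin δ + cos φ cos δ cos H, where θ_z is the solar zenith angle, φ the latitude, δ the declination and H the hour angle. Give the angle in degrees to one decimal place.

69.1°

Hour angle H = 15° × (15 − 12) = 45.00°.
With φ = 42.1°, δ = -13.3°, H = 45.00°: sin φ sin δ = -0.1542, cos φ cos δ cos H = 0.5106, so cos θ_z = 0.3564.
θ_z = arccos(0.3564) = 69.12°.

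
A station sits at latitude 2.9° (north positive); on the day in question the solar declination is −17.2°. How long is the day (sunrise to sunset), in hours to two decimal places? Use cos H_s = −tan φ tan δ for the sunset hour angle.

−tan φ tan δ = −(0.0507)(-0.3096) = 0.0157; H_s = arccos(0.0157) = 89.10°.
Day length = 2 H_s / 15° h⁻¹ = 178.20° / 15 = 11.880 h.

11.88 hours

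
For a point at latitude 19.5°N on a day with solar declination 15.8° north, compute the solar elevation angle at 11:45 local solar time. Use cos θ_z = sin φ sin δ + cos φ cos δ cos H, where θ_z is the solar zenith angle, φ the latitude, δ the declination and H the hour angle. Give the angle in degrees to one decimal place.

84.9°

Hour angle H = 15° × (11.75 − 12) = -3.75°.
With φ = 19.5°, δ = 15.8°, H = -3.75°: sin φ sin δ = 0.0909, cos φ cos δ cos H = 0.9051, so cos θ_z = 0.9960.
θ_z = arccos(0.9960) = 5.13°, so the elevation is 90° − 5.13° = 84.87°.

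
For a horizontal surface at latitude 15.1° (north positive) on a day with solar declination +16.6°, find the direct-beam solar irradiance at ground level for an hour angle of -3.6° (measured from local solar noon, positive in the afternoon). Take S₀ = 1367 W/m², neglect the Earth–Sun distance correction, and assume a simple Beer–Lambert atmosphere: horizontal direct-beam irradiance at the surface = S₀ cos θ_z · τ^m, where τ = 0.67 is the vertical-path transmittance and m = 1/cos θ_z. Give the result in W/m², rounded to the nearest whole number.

913 W/m²

cos θ_z = sin φ sin δ + cos φ cos δ cos H = (0.2605)(0.2857) + (0.9655)(0.9583)(0.9980) = 0.9978.
Air mass m = 1/cos θ_z = 1/0.9978 = 1.002; τ^m = 0.67^1.002 = 0.6695.
Surface direct beam = 1367 × 0.9978 × 0.6695 = 913.19 W/m².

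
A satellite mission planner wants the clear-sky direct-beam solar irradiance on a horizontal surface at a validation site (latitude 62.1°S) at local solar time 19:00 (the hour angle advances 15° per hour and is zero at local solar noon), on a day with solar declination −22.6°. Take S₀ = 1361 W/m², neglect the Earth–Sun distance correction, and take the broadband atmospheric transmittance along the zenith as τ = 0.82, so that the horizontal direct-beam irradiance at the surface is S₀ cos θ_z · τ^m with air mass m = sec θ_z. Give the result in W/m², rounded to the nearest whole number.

Hour angle H = 15° × (19 − 12) = 105.00°.
cos θ_z = sin φ sin δ + cos φ cos δ cos H = (-0.8838)(-0.3843) + (0.4679)(0.9232)(-0.2588) = 0.2279.
Air mass m = 1/cos θ_z = 1/0.2279 = 4.388; τ^m = 0.82^4.388 = 0.4186.
Surface direct beam = 1361 × 0.2279 × 0.4186 = 129.84 W/m².

130 W/m²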